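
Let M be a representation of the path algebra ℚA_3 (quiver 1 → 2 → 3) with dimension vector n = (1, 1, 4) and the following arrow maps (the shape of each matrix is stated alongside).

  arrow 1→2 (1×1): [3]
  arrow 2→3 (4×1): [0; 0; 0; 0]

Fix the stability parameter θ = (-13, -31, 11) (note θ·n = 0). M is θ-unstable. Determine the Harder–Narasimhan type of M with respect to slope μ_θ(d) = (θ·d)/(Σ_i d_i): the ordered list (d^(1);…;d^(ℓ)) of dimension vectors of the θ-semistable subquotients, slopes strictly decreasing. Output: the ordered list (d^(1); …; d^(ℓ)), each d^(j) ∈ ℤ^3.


Barcode: M ≅ I[1,2], I[3,3]^4. HN layers by μ_θ (2 steps, strictly decreasing):
  μ^(1)=11; μ^(2)=-22

((0, 0, 4); (1, 1, 0))


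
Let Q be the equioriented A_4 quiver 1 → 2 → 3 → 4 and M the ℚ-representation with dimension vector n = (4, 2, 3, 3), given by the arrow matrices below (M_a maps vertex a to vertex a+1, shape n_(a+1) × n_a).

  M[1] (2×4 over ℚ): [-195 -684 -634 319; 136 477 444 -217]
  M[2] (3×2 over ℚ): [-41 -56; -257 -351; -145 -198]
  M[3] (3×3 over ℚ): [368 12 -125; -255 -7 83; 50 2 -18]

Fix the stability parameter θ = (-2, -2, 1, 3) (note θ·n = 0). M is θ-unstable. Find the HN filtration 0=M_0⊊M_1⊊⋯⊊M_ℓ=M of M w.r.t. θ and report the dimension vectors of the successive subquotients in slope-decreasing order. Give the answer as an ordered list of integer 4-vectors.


Via rank(M_{q-1}∘⋯∘M_p): M ≅ I[1,1]^2, I[1,4]^2, I[3,3], I[4,4].
μ_θ-semistable layers: μ^(1)=3; μ^(2)=1; μ^(3)=-2

((0, 0, 0, 3); (0, 0, 3, 0); (4, 2, 0, 0))


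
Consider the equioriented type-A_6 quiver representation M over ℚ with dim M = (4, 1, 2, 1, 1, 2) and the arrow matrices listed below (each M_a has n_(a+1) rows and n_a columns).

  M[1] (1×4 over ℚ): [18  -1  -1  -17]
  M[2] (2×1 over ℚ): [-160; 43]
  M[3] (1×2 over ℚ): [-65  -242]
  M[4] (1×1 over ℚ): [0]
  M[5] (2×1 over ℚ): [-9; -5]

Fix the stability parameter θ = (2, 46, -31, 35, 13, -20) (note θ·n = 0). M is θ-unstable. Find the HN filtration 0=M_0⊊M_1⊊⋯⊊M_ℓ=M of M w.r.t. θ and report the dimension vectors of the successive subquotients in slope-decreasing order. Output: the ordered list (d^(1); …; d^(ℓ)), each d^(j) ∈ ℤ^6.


Interval decomposition of M: I[1,1]^3, I[1,4], I[3,3], I[5,6], I[6,6].
HN type (ℓ=6): μ^(1)=35; μ^(2)=15/2; μ^(3)=2; μ^(4)=-7/2; μ^(5)=-20; μ^(6)=-31

((0, 0, 0, 1, 0, 0); (0, 1, 1, 0, 0, 0); (4, 0, 0, 0, 0, 0); (0, 0, 0, 0, 1, 1); (0, 0, 0, 0, 0, 1); (0, 0, 1, 0, 0, 0))


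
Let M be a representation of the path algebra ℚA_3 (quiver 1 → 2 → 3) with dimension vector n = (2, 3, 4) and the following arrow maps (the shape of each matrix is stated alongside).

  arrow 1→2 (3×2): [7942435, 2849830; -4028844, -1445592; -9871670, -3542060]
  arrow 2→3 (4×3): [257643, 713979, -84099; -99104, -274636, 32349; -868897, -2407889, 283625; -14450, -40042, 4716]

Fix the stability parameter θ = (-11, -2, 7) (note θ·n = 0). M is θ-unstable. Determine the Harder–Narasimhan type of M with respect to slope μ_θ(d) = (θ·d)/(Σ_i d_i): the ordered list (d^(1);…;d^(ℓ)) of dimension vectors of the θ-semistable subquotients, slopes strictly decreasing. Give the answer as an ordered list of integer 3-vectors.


Barcode: M ≅ I[1,1], I[1,3], I[2,2], I[2,3], I[3,3]^2. HN layers by μ_θ (3 steps, strictly decreasing):
  μ^(1)=7; μ^(2)=-2; μ^(3)=-11

((0, 0, 4); (0, 3, 0); (2, 0, 0))


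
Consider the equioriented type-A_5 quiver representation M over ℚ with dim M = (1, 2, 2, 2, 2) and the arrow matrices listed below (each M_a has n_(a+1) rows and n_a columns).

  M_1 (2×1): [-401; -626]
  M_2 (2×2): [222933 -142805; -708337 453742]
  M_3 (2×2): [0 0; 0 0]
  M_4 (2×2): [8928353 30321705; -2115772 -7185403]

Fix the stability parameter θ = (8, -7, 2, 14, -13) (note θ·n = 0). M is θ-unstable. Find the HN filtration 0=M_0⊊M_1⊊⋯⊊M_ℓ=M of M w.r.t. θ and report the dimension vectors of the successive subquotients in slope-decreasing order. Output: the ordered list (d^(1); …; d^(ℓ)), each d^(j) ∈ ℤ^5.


Via rank(M_{q-1}∘⋯∘M_p): M ≅ I[1,3], I[2,3], I[4,5]^2.
μ_θ-semistable layers: μ^(1)=2; μ^(2)=1/2; μ^(3)=-7

((0, 0, 2, 0, 0); (1, 1, 0, 2, 2); (0, 1, 0, 0, 0))


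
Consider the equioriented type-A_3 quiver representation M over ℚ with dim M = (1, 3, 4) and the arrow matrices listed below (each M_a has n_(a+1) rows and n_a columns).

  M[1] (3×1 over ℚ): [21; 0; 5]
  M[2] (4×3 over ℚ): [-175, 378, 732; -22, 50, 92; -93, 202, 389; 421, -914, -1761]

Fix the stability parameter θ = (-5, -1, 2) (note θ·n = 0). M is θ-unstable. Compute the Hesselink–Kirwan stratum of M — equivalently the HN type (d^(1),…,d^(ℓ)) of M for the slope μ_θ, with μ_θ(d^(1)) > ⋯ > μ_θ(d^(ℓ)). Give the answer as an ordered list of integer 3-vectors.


Interval decomposition of M: I[1,3], I[2,3]^2, I[3,3].
HN type (ℓ=3): μ^(1)=2; μ^(2)=-1; μ^(3)=-5

((0, 0, 4); (0, 3, 0); (1, 0, 0))


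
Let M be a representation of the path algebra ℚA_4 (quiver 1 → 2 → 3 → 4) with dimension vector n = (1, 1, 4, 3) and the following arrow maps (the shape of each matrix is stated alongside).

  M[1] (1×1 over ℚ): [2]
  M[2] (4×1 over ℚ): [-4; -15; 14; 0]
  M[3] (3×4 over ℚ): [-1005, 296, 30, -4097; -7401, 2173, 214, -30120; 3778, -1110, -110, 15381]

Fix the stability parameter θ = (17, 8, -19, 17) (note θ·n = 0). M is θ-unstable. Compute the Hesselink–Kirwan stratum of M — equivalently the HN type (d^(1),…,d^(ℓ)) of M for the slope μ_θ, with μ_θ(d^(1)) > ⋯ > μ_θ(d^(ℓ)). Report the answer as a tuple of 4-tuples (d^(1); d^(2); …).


Barcode: M ≅ I[1,4], I[3,3], I[3,4]^2. HN layers by μ_θ (3 steps, strictly decreasing):
  μ^(1)=17; μ^(2)=2; μ^(3)=-19

((0, 0, 0, 3); (1, 1, 1, 0); (0, 0, 3, 0))


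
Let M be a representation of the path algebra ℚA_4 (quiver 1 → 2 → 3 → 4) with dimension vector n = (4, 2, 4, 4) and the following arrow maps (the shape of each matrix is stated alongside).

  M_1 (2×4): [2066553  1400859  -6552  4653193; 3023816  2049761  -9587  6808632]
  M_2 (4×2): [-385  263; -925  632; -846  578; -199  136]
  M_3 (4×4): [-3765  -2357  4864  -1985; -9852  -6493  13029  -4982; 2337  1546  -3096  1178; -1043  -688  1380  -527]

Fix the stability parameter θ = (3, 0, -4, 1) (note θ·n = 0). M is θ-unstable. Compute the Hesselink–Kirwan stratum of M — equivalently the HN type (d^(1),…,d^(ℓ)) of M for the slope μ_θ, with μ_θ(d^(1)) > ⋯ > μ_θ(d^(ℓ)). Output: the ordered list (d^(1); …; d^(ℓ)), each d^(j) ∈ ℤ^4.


Via rank(M_{q-1}∘⋯∘M_p): M ≅ I[1,1]^2, I[1,4]^2, I[3,4]^2.
μ_θ-semistable layers: μ^(1)=3; μ^(2)=1; μ^(3)=-1/3; μ^(4)=-4

((2, 0, 0, 0); (0, 0, 0, 4); (2, 2, 2, 0); (0, 0, 2, 0))


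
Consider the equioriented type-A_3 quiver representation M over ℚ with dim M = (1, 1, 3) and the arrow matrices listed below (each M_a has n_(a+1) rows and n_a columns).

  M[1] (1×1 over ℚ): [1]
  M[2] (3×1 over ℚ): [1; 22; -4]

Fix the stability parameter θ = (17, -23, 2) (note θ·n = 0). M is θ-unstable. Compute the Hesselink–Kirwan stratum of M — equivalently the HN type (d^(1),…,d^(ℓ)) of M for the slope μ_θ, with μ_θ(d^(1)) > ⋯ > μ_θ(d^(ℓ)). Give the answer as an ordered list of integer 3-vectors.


Via rank(M_{q-1}∘⋯∘M_p): M ≅ I[1,3], I[3,3]^2.
μ_θ-semistable layers: μ^(1)=2; μ^(2)=-3

((0, 0, 3); (1, 1, 0))


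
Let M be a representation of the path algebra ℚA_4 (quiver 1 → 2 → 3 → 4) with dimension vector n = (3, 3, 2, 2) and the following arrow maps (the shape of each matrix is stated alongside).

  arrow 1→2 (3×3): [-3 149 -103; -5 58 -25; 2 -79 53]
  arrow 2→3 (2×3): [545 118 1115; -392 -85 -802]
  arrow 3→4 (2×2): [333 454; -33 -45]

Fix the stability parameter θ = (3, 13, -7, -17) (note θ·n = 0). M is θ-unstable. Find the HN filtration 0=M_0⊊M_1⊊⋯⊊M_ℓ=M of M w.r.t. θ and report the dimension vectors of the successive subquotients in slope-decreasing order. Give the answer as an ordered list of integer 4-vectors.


Via rank(M_{q-1}∘⋯∘M_p): M ≅ I[1,2], I[1,4]^2.
μ_θ-semistable layers: μ^(1)=13; μ^(2)=3; μ^(3)=-2

((0, 1, 0, 0); (1, 0, 0, 0); (2, 2, 2, 2))


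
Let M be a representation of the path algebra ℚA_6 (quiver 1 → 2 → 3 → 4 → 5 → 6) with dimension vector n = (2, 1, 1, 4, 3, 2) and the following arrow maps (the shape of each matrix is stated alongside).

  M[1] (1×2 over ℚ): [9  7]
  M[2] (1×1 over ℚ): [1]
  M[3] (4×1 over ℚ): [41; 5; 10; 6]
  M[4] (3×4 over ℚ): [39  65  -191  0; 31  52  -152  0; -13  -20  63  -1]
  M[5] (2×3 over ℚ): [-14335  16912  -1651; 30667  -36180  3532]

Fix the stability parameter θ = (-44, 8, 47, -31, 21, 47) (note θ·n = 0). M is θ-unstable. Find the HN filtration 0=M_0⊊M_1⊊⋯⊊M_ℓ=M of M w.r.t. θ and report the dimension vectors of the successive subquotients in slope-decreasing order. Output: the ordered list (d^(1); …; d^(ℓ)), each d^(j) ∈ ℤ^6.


Barcode: M ≅ I[1,1], I[1,6], I[4,4], I[4,5], I[4,6]. HN layers by μ_θ (5 steps, strictly decreasing):
  μ^(1)=47; μ^(2)=21; μ^(3)=8; μ^(4)=-31; μ^(5)=-44

((0, 0, 0, 0, 0, 2); (0, 0, 0, 0, 3, 0); (0, 1, 1, 1, 0, 0); (0, 0, 0, 3, 0, 0); (2, 0, 0, 0, 0, 0))


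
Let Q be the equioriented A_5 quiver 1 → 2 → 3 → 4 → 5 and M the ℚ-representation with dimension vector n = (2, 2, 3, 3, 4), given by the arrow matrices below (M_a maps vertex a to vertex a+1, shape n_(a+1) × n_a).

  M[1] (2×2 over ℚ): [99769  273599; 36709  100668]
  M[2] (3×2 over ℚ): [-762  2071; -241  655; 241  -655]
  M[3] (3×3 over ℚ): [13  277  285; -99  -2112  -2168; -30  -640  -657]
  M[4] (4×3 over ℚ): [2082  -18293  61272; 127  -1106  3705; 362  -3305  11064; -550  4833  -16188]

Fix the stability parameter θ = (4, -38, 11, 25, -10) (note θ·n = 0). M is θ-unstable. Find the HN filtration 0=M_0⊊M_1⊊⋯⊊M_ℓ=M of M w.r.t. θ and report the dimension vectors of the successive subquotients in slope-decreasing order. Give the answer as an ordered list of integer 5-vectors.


Barcode: M ≅ I[1,5]^2, I[3,4], I[5,5]^2. HN layers by μ_θ (5 steps, strictly decreasing):
  μ^(1)=25; μ^(2)=11; μ^(3)=26/3; μ^(4)=-10; μ^(5)=-17

((0, 0, 0, 1, 0); (0, 0, 1, 0, 0); (0, 0, 2, 2, 2); (0, 0, 0, 0, 2); (2, 2, 0, 0, 0))


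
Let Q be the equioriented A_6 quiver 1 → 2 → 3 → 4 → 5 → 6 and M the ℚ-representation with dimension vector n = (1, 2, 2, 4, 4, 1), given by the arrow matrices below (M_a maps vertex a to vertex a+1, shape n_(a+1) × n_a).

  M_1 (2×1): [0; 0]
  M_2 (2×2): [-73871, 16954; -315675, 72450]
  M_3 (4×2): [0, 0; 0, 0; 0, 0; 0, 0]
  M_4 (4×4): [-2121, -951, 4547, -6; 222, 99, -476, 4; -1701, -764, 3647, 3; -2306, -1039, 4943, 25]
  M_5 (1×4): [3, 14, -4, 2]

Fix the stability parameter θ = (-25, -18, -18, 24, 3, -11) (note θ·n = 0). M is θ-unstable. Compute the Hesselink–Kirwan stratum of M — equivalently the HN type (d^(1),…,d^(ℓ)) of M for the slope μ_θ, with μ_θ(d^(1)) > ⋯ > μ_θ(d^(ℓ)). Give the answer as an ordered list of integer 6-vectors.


Via rank(M_{q-1}∘⋯∘M_p): M ≅ I[1,1], I[2,2], I[2,3], I[3,3], I[4,5]^3, I[4,6].
μ_θ-semistable layers: μ^(1)=27/2; μ^(2)=16/3; μ^(3)=-18; μ^(4)=-25

((0, 0, 0, 3, 3, 0); (0, 0, 0, 1, 1, 1); (0, 2, 2, 0, 0, 0); (1, 0, 0, 0, 0, 0))


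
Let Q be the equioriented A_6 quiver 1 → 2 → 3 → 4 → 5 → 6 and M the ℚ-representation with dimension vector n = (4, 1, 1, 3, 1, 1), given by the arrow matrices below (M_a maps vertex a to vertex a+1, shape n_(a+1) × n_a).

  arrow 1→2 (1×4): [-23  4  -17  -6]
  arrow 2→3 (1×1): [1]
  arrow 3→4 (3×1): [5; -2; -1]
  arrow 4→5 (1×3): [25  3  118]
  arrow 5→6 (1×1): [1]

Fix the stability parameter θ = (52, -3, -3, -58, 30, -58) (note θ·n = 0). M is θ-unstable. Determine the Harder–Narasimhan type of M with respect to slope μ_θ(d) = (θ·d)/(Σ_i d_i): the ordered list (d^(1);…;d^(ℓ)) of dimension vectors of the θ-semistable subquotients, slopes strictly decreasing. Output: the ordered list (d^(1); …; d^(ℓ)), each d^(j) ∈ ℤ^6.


Via rank(M_{q-1}∘⋯∘M_p): M ≅ I[1,1]^3, I[1,6], I[4,4]^2.
μ_θ-semistable layers: μ^(1)=52; μ^(2)=-20/3; μ^(3)=-58

((3, 0, 0, 0, 0, 0); (1, 1, 1, 1, 1, 1); (0, 0, 0, 2, 0, 0))


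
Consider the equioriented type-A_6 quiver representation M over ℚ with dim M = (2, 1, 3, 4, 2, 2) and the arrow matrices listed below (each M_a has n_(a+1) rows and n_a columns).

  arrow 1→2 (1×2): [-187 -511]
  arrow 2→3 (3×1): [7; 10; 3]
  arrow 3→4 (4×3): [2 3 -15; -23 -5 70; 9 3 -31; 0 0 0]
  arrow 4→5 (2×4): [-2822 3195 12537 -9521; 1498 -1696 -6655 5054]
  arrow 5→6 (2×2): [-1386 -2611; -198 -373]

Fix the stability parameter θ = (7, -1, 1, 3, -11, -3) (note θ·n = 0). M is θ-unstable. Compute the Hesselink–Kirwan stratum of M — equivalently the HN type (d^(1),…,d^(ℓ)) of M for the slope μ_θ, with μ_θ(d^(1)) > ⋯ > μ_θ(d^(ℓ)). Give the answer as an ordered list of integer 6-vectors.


Interval decomposition of M: I[1,1], I[1,5], I[3,4], I[3,6], I[4,4], I[6,6].
HN type (ℓ=6): μ^(1)=7; μ^(2)=3; μ^(3)=1; μ^(4)=-1/5; μ^(5)=-5/2; μ^(6)=-3

((1, 0, 0, 0, 0, 0); (0, 0, 0, 2, 0, 0); (0, 0, 1, 0, 0, 0); (1, 1, 1, 1, 1, 0); (0, 0, 1, 1, 1, 1); (0, 0, 0, 0, 0, 1))


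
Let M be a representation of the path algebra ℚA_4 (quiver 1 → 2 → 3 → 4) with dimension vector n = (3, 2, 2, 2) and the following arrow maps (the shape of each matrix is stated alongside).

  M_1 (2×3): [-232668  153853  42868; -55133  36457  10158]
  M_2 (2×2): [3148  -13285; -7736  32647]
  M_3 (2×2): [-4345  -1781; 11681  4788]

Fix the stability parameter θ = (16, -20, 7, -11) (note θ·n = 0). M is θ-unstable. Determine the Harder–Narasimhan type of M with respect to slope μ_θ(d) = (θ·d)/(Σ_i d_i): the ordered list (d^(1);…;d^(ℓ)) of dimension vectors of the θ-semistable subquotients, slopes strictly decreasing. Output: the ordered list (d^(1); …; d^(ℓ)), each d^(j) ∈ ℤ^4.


Via rank(M_{q-1}∘⋯∘M_p): M ≅ I[1,1], I[1,4]^2.
μ_θ-semistable layers: μ^(1)=16; μ^(2)=-2

((1, 0, 0, 0); (2, 2, 2, 2))


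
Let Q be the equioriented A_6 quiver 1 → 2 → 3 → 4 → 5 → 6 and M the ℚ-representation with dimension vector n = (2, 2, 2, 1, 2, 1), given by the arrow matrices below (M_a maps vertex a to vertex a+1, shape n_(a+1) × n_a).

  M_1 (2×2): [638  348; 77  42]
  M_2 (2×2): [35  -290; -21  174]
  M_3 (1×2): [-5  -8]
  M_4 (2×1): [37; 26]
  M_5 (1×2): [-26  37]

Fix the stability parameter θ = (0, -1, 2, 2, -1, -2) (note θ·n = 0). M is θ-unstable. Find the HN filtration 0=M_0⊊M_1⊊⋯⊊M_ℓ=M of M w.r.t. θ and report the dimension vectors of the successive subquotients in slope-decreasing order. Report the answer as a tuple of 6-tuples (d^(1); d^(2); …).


Interval decomposition of M: I[1,1], I[1,2], I[2,5], I[3,3], I[5,6].
HN type (ℓ=6): μ^(1)=2; μ^(2)=1; μ^(3)=0; μ^(4)=-1/2; μ^(5)=-1; μ^(6)=-3/2

((0, 0, 1, 0, 0, 0); (0, 0, 1, 1, 1, 0); (1, 0, 0, 0, 0, 0); (1, 1, 0, 0, 0, 0); (0, 1, 0, 0, 0, 0); (0, 0, 0, 0, 1, 1))


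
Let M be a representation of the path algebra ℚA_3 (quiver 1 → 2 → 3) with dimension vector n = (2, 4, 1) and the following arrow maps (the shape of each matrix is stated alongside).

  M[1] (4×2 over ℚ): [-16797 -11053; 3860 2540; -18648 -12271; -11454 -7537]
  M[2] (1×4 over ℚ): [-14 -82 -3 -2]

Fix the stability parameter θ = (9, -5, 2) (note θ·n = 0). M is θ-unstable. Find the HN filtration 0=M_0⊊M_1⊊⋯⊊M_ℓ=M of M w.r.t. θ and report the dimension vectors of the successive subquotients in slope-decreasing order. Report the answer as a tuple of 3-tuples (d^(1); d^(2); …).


Barcode: M ≅ I[1,2], I[1,3], I[2,2]^2. HN layers by μ_θ (2 steps, strictly decreasing):
  μ^(1)=2; μ^(2)=-5

((2, 2, 1); (0, 2, 0))


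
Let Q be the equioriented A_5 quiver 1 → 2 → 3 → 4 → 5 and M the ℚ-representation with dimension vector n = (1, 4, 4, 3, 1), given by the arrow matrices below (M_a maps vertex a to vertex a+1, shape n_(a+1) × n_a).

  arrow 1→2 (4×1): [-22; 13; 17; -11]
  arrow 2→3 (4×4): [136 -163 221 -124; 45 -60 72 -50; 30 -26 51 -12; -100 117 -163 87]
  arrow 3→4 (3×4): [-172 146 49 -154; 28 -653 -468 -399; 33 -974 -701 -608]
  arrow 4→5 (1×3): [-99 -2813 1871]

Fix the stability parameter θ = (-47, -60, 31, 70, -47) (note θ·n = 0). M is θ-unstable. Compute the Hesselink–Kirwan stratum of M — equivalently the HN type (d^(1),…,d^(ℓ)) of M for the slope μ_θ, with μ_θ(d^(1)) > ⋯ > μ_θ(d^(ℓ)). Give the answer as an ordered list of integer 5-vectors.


Barcode: M ≅ I[1,5], I[2,3], I[2,4]^2. HN layers by μ_θ (5 steps, strictly decreasing):
  μ^(1)=70; μ^(2)=31; μ^(3)=18; μ^(4)=-107/2; μ^(5)=-60

((0, 0, 0, 2, 0); (0, 0, 3, 0, 0); (0, 0, 1, 1, 1); (1, 1, 0, 0, 0); (0, 3, 0, 0, 0))


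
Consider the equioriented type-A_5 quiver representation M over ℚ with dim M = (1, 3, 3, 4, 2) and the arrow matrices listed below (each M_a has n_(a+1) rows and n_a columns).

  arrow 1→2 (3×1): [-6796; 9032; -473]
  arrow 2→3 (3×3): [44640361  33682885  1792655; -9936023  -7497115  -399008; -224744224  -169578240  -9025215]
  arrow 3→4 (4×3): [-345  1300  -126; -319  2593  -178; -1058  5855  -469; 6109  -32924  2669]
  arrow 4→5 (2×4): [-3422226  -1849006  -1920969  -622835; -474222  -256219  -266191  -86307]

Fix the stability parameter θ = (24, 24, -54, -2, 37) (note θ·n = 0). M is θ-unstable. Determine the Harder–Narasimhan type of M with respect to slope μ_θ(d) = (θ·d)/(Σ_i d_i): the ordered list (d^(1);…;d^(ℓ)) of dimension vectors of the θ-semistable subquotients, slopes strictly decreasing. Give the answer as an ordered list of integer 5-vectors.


Via rank(M_{q-1}∘⋯∘M_p): M ≅ I[1,5], I[2,2], I[2,5], I[3,4], I[4,4].
μ_θ-semistable layers: μ^(1)=37; μ^(2)=24; μ^(3)=-2; μ^(4)=-15; μ^(5)=-54

((0, 0, 0, 0, 2); (0, 1, 0, 0, 0); (1, 1, 1, 4, 0); (0, 1, 1, 0, 0); (0, 0, 1, 0, 0))


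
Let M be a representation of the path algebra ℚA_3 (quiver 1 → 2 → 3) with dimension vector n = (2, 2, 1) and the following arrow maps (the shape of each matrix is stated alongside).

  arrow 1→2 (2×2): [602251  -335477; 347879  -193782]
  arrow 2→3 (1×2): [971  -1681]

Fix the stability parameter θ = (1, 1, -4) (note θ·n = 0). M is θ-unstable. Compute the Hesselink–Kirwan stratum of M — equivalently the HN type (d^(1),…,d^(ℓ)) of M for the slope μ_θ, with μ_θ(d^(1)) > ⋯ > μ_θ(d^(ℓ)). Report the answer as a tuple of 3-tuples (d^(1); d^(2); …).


Interval decomposition of M: I[1,2], I[1,3].
HN type (ℓ=2): μ^(1)=1; μ^(2)=-2/3

((1, 1, 0); (1, 1, 1))


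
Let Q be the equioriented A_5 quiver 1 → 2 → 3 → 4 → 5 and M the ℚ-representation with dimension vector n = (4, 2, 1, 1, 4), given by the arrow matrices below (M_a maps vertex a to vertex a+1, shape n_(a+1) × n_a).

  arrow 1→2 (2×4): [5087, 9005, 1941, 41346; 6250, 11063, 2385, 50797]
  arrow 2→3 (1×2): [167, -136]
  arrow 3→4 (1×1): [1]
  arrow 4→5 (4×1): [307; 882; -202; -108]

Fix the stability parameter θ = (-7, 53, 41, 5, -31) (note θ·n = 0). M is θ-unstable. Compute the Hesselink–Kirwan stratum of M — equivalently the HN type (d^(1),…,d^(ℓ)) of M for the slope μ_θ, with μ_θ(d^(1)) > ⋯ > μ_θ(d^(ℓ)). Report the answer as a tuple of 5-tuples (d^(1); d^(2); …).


Interval decomposition of M: I[1,1]^2, I[1,2], I[1,5], I[5,5]^3.
HN type (ℓ=4): μ^(1)=53; μ^(2)=17; μ^(3)=-7; μ^(4)=-31

((0, 1, 0, 0, 0); (0, 1, 1, 1, 1); (4, 0, 0, 0, 0); (0, 0, 0, 0, 3))


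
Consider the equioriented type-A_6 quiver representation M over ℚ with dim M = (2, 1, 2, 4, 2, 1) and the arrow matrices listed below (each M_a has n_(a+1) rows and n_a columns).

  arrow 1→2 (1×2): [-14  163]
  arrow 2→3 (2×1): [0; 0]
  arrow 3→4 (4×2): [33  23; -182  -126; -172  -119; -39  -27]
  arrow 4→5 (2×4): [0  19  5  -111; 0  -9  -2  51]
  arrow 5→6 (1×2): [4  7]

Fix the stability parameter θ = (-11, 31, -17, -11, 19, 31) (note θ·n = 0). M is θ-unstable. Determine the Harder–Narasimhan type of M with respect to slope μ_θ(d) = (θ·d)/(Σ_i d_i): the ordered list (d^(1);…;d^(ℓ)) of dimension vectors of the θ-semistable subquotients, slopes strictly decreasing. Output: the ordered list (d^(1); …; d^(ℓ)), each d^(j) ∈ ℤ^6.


Via rank(M_{q-1}∘⋯∘M_p): M ≅ I[1,1], I[1,2], I[3,5], I[3,6], I[4,4]^2.
μ_θ-semistable layers: μ^(1)=31; μ^(2)=19; μ^(3)=-11; μ^(4)=-17

((0, 1, 0, 0, 0, 1); (0, 0, 0, 0, 2, 0); (2, 0, 0, 4, 0, 0); (0, 0, 2, 0, 0, 0))


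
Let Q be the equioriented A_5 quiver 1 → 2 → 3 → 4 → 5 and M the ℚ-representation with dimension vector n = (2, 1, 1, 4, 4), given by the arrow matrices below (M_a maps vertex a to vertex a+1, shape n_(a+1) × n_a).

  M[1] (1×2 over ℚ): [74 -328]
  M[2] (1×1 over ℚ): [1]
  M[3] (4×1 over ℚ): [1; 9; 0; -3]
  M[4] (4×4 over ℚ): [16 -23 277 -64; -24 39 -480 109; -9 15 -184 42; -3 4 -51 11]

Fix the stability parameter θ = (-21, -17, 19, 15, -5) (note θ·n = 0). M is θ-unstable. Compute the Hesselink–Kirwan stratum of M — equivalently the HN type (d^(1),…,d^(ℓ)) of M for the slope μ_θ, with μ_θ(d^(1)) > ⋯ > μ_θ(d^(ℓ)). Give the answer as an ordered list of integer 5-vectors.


Interval decomposition of M: I[1,1], I[1,5], I[4,5]^3.
HN type (ℓ=4): μ^(1)=29/3; μ^(2)=5; μ^(3)=-17; μ^(4)=-21

((0, 0, 1, 1, 1); (0, 0, 0, 3, 3); (0, 1, 0, 0, 0); (2, 0, 0, 0, 0))


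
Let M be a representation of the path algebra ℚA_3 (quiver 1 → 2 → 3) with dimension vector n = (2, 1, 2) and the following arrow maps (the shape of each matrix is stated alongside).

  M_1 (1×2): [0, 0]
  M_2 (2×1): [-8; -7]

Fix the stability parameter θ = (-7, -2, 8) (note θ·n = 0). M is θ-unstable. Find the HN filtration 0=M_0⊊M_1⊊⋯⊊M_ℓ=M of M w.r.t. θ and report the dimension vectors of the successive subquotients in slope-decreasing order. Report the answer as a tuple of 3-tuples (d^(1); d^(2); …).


Barcode: M ≅ I[1,1]^2, I[2,3], I[3,3]. HN layers by μ_θ (3 steps, strictly decreasing):
  μ^(1)=8; μ^(2)=-2; μ^(3)=-7

((0, 0, 2); (0, 1, 0); (2, 0, 0))


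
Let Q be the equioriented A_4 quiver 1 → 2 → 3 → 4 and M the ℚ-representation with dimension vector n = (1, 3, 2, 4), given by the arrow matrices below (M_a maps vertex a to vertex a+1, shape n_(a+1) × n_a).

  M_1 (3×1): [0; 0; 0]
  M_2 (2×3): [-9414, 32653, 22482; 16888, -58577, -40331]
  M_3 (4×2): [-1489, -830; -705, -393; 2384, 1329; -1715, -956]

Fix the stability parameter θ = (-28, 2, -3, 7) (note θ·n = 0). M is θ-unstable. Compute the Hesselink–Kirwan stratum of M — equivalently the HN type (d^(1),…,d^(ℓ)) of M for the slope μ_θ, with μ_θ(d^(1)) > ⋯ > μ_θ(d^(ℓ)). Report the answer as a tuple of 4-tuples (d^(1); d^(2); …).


Interval decomposition of M: I[1,1], I[2,2], I[2,4]^2, I[4,4]^2.
HN type (ℓ=4): μ^(1)=7; μ^(2)=2; μ^(3)=-1/2; μ^(4)=-28

((0, 0, 0, 4); (0, 1, 0, 0); (0, 2, 2, 0); (1, 0, 0, 0))


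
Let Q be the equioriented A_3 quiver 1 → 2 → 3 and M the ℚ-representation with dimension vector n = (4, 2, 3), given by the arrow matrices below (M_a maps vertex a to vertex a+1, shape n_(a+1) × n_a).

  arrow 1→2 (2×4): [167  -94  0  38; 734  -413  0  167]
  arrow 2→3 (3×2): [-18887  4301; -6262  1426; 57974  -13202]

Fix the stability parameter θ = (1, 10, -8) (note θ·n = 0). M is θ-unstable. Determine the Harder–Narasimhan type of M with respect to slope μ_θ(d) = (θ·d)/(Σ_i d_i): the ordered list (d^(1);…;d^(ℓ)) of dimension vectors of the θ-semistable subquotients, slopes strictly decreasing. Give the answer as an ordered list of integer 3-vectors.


Interval decomposition of M: I[1,1]^2, I[1,2], I[1,3], I[3,3]^2.
HN type (ℓ=3): μ^(1)=10; μ^(2)=1; μ^(3)=-8

((0, 1, 0); (4, 1, 1); (0, 0, 2))


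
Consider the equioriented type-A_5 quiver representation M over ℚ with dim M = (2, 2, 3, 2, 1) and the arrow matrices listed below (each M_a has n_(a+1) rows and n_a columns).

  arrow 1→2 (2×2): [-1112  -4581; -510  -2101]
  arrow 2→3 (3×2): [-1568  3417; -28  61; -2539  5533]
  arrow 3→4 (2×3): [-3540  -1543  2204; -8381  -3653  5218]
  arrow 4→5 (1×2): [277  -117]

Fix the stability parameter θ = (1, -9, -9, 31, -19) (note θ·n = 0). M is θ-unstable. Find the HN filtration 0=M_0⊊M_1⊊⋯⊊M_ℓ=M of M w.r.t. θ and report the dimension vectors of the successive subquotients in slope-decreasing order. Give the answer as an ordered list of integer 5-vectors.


Via rank(M_{q-1}∘⋯∘M_p): M ≅ I[1,4], I[1,5], I[3,3].
μ_θ-semistable layers: μ^(1)=31; μ^(2)=6; μ^(3)=-17/3; μ^(4)=-9

((0, 0, 0, 1, 0); (0, 0, 0, 1, 1); (2, 2, 2, 0, 0); (0, 0, 1, 0, 0))


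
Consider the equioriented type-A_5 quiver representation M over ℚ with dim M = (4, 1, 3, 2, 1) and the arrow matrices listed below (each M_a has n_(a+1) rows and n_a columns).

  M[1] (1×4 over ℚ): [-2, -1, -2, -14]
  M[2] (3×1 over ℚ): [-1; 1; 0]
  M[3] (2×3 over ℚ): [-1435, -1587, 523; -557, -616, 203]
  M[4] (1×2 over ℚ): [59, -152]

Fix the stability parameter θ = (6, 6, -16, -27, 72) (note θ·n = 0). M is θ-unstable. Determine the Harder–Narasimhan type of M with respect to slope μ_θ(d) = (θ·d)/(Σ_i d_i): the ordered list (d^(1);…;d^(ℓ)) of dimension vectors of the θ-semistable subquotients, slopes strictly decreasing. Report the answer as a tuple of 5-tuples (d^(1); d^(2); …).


Barcode: M ≅ I[1,1]^3, I[1,4], I[3,3], I[3,5]. HN layers by μ_θ (5 steps, strictly decreasing):
  μ^(1)=72; μ^(2)=6; μ^(3)=-31/4; μ^(4)=-16; μ^(5)=-43/2

((0, 0, 0, 0, 1); (3, 0, 0, 0, 0); (1, 1, 1, 1, 0); (0, 0, 1, 0, 0); (0, 0, 1, 1, 0))


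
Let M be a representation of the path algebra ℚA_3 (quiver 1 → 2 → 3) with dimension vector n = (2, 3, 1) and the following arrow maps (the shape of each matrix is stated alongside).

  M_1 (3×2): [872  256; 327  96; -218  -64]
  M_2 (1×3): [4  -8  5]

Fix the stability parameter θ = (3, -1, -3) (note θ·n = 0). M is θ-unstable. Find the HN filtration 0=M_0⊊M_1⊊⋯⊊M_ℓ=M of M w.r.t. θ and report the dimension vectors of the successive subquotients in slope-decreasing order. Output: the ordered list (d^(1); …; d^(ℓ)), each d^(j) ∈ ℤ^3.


Barcode: M ≅ I[1,1], I[1,3], I[2,2]^2. HN layers by μ_θ (3 steps, strictly decreasing):
  μ^(1)=3; μ^(2)=-1/3; μ^(3)=-1

((1, 0, 0); (1, 1, 1); (0, 2, 0))


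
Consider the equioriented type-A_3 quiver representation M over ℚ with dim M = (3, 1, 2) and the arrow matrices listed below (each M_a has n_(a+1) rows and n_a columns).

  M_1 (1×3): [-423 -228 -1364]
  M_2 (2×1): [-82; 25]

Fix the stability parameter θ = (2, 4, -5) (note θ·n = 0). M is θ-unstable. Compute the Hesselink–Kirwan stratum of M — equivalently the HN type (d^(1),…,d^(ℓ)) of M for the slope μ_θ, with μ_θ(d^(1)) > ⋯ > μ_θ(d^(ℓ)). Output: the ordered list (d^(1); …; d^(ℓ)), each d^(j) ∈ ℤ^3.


Barcode: M ≅ I[1,1]^2, I[1,3], I[3,3]. HN layers by μ_θ (3 steps, strictly decreasing):
  μ^(1)=2; μ^(2)=1/3; μ^(3)=-5

((2, 0, 0); (1, 1, 1); (0, 0, 1))


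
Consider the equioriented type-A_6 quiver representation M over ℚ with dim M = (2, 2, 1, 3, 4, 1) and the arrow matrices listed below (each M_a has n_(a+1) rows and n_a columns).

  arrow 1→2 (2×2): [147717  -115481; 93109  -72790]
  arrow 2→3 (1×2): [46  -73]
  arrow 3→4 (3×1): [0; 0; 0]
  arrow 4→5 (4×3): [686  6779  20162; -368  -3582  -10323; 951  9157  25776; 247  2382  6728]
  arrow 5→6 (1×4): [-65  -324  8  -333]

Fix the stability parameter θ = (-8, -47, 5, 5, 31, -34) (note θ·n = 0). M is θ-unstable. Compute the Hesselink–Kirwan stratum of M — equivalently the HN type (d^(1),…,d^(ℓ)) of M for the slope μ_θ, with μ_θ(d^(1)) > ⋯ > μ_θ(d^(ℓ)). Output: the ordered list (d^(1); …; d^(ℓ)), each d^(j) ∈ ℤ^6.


Via rank(M_{q-1}∘⋯∘M_p): M ≅ I[1,2], I[1,3], I[4,5]^2, I[4,6], I[5,5].
μ_θ-semistable layers: μ^(1)=31; μ^(2)=5; μ^(3)=2/3; μ^(4)=-55/2

((0, 0, 0, 0, 3, 0); (0, 0, 1, 2, 0, 0); (0, 0, 0, 1, 1, 1); (2, 2, 0, 0, 0, 0))


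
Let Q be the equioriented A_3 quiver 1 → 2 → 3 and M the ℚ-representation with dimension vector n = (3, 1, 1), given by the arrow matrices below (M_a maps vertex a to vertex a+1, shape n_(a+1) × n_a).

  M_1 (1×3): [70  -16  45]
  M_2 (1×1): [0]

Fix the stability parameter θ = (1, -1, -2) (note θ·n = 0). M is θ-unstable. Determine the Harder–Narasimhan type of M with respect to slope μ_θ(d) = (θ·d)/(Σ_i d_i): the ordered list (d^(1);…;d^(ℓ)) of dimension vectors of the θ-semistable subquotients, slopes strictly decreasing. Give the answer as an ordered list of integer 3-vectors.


Barcode: M ≅ I[1,1]^2, I[1,2], I[3,3]. HN layers by μ_θ (3 steps, strictly decreasing):
  μ^(1)=1; μ^(2)=0; μ^(3)=-2

((2, 0, 0); (1, 1, 0); (0, 0, 1))


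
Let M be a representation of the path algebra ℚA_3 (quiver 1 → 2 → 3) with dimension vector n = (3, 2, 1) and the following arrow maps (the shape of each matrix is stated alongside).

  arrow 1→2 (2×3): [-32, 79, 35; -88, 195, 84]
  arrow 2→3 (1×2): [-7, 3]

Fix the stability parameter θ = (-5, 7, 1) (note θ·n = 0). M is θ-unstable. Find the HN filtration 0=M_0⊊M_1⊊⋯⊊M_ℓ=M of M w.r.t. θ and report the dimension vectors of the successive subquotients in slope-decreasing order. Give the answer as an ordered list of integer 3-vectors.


Interval decomposition of M: I[1,1], I[1,2], I[1,3].
HN type (ℓ=3): μ^(1)=7; μ^(2)=4; μ^(3)=-5

((0, 1, 0); (0, 1, 1); (3, 0, 0))


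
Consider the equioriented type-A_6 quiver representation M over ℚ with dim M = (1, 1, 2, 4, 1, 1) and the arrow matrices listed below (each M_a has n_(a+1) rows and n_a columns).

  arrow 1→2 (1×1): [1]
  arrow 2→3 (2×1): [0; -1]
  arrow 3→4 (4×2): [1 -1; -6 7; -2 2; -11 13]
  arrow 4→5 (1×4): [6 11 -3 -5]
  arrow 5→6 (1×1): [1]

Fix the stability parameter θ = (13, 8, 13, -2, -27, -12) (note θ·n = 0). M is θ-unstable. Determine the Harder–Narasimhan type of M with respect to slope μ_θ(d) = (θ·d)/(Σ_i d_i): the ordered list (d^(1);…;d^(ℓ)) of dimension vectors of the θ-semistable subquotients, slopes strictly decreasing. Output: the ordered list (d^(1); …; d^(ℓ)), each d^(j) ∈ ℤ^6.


Barcode: M ≅ I[1,4], I[3,6], I[4,4]^2. HN layers by μ_θ (3 steps, strictly decreasing):
  μ^(1)=8; μ^(2)=-2; μ^(3)=-7

((1, 1, 1, 1, 0, 0); (0, 0, 0, 2, 0, 0); (0, 0, 1, 1, 1, 1))


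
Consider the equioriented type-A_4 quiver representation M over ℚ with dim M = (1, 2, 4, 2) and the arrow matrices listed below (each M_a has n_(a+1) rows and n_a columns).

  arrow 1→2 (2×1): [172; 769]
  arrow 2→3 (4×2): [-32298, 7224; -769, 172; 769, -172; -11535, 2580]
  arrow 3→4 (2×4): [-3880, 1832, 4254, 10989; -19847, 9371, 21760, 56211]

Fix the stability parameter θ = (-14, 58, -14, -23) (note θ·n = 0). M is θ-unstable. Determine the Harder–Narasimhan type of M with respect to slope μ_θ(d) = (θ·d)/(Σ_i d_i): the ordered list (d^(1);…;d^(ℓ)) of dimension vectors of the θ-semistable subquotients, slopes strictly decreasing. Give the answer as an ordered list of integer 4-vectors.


Via rank(M_{q-1}∘⋯∘M_p): M ≅ I[1,2], I[2,4], I[3,3]^2, I[3,4].
μ_θ-semistable layers: μ^(1)=58; μ^(2)=7; μ^(3)=-14; μ^(4)=-37/2

((0, 1, 0, 0); (0, 1, 1, 1); (1, 0, 2, 0); (0, 0, 1, 1))


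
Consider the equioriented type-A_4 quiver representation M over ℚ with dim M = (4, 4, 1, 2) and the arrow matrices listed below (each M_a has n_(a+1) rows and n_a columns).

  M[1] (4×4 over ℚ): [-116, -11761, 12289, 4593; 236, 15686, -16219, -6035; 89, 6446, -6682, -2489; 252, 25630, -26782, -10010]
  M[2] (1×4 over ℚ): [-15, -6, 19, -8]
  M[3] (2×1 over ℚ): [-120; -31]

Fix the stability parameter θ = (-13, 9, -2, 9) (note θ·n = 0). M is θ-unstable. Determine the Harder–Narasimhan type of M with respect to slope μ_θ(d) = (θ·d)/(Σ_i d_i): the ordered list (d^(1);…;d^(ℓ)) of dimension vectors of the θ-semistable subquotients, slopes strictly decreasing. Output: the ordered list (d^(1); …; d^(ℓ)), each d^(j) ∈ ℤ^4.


Barcode: M ≅ I[1,1], I[1,2]^2, I[1,4], I[2,2], I[4,4]. HN layers by μ_θ (3 steps, strictly decreasing):
  μ^(1)=9; μ^(2)=7/2; μ^(3)=-13

((0, 3, 0, 2); (0, 1, 1, 0); (4, 0, 0, 0))


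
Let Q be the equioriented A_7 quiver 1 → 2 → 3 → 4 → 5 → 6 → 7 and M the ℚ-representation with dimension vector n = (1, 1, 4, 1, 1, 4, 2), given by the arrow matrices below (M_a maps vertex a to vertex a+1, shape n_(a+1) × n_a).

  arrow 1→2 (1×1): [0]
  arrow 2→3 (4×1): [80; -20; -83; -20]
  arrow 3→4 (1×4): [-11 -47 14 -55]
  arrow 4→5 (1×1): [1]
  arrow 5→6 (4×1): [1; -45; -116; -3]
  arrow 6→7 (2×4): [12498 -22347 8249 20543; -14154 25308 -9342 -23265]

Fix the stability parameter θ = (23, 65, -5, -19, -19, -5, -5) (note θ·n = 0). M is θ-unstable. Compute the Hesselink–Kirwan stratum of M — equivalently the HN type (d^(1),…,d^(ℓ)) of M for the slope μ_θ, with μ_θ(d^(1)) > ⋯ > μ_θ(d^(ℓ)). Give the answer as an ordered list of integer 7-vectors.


Interval decomposition of M: I[1,1], I[2,7], I[3,3]^3, I[6,6]^2, I[6,7].
HN type (ℓ=3): μ^(1)=23; μ^(2)=2; μ^(3)=-5

((1, 0, 0, 0, 0, 0, 0); (0, 1, 1, 1, 1, 1, 1); (0, 0, 3, 0, 0, 3, 1))


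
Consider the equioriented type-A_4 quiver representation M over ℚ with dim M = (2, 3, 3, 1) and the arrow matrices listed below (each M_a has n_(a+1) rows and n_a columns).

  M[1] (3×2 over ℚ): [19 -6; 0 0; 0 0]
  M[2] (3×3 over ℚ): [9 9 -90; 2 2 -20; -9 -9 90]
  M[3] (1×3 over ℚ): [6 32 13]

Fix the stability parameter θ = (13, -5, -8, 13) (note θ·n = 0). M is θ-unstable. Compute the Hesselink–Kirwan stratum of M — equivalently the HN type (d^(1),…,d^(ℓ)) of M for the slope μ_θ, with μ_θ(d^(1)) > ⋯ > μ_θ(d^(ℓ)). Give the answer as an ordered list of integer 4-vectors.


Via rank(M_{q-1}∘⋯∘M_p): M ≅ I[1,1], I[1,4], I[2,2]^2, I[3,3]^2.
μ_θ-semistable layers: μ^(1)=13; μ^(2)=0; μ^(3)=-5; μ^(4)=-8

((1, 0, 0, 1); (1, 1, 1, 0); (0, 2, 0, 0); (0, 0, 2, 0))


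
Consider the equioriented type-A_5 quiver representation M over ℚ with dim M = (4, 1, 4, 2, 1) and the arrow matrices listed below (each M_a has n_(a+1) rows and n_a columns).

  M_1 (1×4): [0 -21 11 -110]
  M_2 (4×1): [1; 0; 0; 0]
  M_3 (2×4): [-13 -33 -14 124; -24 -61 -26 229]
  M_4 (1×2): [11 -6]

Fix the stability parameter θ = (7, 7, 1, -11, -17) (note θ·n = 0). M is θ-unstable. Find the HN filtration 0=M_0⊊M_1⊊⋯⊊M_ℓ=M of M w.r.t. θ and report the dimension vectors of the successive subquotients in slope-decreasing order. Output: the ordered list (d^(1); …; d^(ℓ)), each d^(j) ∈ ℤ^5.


Barcode: M ≅ I[1,1]^3, I[1,5], I[3,3]^2, I[3,4]. HN layers by μ_θ (4 steps, strictly decreasing):
  μ^(1)=7; μ^(2)=1; μ^(3)=-13/5; μ^(4)=-5

((3, 0, 0, 0, 0); (0, 0, 2, 0, 0); (1, 1, 1, 1, 1); (0, 0, 1, 1, 0))


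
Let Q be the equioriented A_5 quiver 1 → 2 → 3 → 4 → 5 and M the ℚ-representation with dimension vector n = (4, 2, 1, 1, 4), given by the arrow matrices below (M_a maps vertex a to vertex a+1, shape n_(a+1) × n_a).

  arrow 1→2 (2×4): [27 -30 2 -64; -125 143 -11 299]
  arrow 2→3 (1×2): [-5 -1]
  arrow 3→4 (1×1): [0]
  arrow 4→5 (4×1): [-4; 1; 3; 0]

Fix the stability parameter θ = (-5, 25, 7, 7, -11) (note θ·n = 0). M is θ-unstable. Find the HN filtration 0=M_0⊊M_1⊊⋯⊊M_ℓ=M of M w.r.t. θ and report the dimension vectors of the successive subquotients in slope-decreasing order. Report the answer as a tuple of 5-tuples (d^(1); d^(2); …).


Via rank(M_{q-1}∘⋯∘M_p): M ≅ I[1,1]^2, I[1,2], I[1,3], I[4,5], I[5,5]^3.
μ_θ-semistable layers: μ^(1)=25; μ^(2)=16; μ^(3)=-2; μ^(4)=-5; μ^(5)=-11

((0, 1, 0, 0, 0); (0, 1, 1, 0, 0); (0, 0, 0, 1, 1); (4, 0, 0, 0, 0); (0, 0, 0, 0, 3))


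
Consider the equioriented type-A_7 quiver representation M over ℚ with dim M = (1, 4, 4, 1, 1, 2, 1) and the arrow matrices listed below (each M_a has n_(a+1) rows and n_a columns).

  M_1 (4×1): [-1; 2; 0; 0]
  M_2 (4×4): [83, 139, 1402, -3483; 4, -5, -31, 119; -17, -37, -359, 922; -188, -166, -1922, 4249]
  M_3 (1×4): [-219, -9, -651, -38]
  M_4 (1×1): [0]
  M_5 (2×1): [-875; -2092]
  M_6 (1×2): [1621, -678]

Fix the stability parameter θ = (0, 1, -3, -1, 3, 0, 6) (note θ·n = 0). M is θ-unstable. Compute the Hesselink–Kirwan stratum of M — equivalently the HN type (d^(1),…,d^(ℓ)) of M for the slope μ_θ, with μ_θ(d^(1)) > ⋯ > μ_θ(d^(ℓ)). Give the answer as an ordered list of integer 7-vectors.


Barcode: M ≅ I[1,3], I[2,3]^2, I[2,4], I[5,7], I[6,6]. HN layers by μ_θ (5 steps, strictly decreasing):
  μ^(1)=6; μ^(2)=3/2; μ^(3)=0; μ^(4)=-2/3; μ^(5)=-1

((0, 0, 0, 0, 0, 0, 1); (0, 0, 0, 0, 1, 1, 0); (0, 0, 0, 0, 0, 1, 0); (1, 1, 1, 0, 0, 0, 0); (0, 3, 3, 1, 0, 0, 0))


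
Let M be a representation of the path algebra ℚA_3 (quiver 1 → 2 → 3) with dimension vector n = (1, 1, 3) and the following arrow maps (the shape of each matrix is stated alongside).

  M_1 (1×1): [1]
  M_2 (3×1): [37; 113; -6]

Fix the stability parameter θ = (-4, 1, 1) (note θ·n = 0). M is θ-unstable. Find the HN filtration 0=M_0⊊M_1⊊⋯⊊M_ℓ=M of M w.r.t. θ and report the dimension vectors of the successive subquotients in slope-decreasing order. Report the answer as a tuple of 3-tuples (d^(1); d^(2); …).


Interval decomposition of M: I[1,3], I[3,3]^2.
HN type (ℓ=2): μ^(1)=1; μ^(2)=-4

((0, 1, 3); (1, 0, 0))


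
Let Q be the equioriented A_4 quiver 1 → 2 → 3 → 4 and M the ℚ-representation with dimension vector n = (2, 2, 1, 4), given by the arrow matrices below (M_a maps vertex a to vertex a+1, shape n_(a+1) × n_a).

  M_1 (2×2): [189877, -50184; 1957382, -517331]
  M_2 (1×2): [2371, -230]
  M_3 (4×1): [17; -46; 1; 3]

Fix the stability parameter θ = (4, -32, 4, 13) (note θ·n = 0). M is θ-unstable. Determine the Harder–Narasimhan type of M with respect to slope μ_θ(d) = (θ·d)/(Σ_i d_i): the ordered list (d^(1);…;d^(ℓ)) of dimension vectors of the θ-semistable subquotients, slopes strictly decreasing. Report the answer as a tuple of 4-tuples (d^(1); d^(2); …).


Interval decomposition of M: I[1,2], I[1,4], I[4,4]^3.
HN type (ℓ=3): μ^(1)=13; μ^(2)=4; μ^(3)=-14

((0, 0, 0, 4); (0, 0, 1, 0); (2, 2, 0, 0))


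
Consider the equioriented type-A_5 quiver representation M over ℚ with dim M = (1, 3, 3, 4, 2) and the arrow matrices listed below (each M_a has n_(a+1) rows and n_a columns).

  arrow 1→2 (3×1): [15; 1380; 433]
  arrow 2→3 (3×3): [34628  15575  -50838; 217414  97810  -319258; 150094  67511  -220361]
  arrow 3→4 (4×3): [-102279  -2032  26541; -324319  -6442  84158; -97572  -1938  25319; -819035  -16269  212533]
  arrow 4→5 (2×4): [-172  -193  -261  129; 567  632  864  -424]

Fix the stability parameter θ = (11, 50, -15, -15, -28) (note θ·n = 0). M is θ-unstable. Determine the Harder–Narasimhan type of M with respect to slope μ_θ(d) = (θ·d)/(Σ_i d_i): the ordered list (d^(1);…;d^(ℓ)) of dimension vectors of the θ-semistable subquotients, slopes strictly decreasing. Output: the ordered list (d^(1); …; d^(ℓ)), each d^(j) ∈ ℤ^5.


Interval decomposition of M: I[1,5], I[2,4], I[2,5], I[4,4].
HN type (ℓ=4): μ^(1)=20/3; μ^(2)=3/5; μ^(3)=-2; μ^(4)=-15

((0, 1, 1, 1, 0); (1, 1, 1, 1, 1); (0, 1, 1, 1, 1); (0, 0, 0, 1, 0))


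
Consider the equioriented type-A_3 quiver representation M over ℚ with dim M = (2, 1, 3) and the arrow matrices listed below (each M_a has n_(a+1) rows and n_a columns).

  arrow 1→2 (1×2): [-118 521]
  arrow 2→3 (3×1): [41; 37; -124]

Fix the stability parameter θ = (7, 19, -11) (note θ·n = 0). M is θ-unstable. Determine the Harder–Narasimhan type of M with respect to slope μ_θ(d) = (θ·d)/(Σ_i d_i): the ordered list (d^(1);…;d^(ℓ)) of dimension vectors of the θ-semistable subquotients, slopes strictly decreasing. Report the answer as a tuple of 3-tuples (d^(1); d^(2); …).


Interval decomposition of M: I[1,1], I[1,3], I[3,3]^2.
HN type (ℓ=3): μ^(1)=7; μ^(2)=5; μ^(3)=-11

((1, 0, 0); (1, 1, 1); (0, 0, 2))
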